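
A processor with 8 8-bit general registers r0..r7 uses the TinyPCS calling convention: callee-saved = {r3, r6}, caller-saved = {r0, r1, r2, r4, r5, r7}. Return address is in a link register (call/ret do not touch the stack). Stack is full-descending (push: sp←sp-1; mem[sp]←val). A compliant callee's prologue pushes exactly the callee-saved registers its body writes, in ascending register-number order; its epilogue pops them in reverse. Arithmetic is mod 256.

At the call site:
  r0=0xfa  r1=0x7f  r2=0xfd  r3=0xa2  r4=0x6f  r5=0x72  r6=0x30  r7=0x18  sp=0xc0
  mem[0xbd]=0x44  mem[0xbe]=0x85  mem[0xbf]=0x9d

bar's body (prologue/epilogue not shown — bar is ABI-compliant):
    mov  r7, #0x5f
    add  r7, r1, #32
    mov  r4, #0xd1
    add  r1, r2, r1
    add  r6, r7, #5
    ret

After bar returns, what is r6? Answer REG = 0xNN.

REG = 0x30

prologue: push r6 -> mem[0xbf]=0x30, sp=0xbf
body[0] mov  r7, #0x5f -> r7=0x5f
body[1] add  r7, r1, #32 -> r7=0x9f
body[2] mov  r4, #0xd1 -> r4=0xd1
body[3] add  r1, r2, r1 -> r1=0x7c
body[4] add  r6, r7, #5 -> r6=0xa4
epilogue: pop r6=0x30, sp=0xc0
r6 is callee-saved -> restored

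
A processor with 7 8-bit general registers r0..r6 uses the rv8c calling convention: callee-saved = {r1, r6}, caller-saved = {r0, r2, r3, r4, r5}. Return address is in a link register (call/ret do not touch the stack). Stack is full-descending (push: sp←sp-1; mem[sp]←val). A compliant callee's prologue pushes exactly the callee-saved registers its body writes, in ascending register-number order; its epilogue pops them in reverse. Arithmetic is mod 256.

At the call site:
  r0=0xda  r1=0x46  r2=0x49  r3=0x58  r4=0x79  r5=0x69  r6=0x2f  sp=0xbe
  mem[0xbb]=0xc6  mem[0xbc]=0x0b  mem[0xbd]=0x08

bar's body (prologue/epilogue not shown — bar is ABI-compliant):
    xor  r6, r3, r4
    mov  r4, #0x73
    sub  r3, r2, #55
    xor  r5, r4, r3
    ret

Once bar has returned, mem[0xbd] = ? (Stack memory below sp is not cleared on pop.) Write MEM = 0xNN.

prologue: push r6 → mem[0xbd]=0x2f, sp=0xbd
body[0] xor  r6, r3, r4 → r6=0x21
body[1] mov  r4, #0x73 → r4=0x73
body[2] sub  r3, r2, #55 → r3=0x12
body[3] xor  r5, r4, r3 → r5=0x61
epilogue: pop r6=0x2f, sp=0xbe
prologue pushed ['r6'] at ['0xbd']

MEM = 0x2f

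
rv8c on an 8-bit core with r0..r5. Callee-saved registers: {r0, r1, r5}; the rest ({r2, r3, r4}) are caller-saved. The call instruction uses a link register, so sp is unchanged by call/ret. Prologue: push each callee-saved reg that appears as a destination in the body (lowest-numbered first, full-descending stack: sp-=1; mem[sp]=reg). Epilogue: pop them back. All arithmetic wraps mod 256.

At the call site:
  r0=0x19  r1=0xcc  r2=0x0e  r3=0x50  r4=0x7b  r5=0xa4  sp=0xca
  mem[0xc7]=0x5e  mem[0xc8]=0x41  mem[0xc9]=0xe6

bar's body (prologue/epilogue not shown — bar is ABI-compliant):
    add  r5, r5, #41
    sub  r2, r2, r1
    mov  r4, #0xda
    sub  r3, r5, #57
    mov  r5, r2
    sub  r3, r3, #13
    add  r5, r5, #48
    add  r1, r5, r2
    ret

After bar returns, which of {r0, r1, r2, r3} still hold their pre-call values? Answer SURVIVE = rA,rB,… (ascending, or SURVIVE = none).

prologue: push r1 -> mem[0xc9]=0xcc, sp=0xc9
prologue: push r5 -> mem[0xc8]=0xa4, sp=0xc8
body[0] add  r5, r5, #41 -> r5=0xcd
body[1] sub  r2, r2, r1 -> r2=0x42
body[2] mov  r4, #0xda -> r4=0xda
body[3] sub  r3, r5, #57 -> r3=0x94
body[4] mov  r5, r2 -> r5=0x42
body[5] sub  r3, r3, #13 -> r3=0x87
body[6] add  r5, r5, #48 -> r5=0x72
body[7] add  r1, r5, r2 -> r1=0xb4
epilogue: pop r5=0xa4, sp=0xc9
epilogue: pop r1=0xcc, sp=0xca
r0: callee-saved, written=False
r1: callee-saved, written=True
r2: caller-saved, written=True
r3: caller-saved, written=True

SURVIVE = r0,r1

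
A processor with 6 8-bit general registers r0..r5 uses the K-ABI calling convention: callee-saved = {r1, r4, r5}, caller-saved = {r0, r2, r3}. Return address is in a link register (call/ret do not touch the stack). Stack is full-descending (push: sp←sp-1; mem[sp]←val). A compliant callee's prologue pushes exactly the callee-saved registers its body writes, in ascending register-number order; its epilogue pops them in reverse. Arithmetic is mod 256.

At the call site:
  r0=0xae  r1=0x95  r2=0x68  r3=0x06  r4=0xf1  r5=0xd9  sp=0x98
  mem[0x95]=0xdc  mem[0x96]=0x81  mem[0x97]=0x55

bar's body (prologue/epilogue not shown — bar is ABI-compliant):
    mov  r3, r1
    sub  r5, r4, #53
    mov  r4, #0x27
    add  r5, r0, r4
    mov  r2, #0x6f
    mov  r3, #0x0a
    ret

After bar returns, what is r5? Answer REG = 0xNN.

REG = 0xd9

prologue: push r4 → mem[0x97]=0xf1, sp=0x97
prologue: push r5 → mem[0x96]=0xd9, sp=0x96
body[0] mov  r3, r1 → r3=0x95
body[1] sub  r5, r4, #53 → r5=0xbc
body[2] mov  r4, #0x27 → r4=0x27
body[3] add  r5, r0, r4 → r5=0xd5
body[4] mov  r2, #0x6f → r2=0x6f
body[5] mov  r3, #0x0a → r3=0x0a
epilogue: pop r5=0xd9, sp=0x97
epilogue: pop r4=0xf1, sp=0x98
r5 is callee-saved → restored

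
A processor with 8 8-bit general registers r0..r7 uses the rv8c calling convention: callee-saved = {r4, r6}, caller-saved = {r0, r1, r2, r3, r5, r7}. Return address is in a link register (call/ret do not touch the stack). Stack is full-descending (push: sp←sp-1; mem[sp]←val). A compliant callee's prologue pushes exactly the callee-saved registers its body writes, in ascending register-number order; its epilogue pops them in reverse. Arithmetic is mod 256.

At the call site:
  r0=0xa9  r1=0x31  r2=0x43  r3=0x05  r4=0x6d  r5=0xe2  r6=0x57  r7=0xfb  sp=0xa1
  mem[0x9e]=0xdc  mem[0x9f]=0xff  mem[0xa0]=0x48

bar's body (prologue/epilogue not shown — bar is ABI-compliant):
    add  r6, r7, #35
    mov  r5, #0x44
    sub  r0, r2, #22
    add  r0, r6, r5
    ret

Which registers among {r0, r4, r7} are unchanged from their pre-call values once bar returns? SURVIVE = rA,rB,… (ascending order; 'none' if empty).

SURVIVE = r4,r7

prologue: push r6 -> mem[0xa0]=0x57, sp=0xa0
body[0] add  r6, r7, #35 -> r6=0x1e
body[1] mov  r5, #0x44 -> r5=0x44
body[2] sub  r0, r2, #22 -> r0=0x2d
body[3] add  r0, r6, r5 -> r0=0x62
epilogue: pop r6=0x57, sp=0xa1
r0: caller-saved, written=True
r4: callee-saved, written=False
r7: caller-saved, written=False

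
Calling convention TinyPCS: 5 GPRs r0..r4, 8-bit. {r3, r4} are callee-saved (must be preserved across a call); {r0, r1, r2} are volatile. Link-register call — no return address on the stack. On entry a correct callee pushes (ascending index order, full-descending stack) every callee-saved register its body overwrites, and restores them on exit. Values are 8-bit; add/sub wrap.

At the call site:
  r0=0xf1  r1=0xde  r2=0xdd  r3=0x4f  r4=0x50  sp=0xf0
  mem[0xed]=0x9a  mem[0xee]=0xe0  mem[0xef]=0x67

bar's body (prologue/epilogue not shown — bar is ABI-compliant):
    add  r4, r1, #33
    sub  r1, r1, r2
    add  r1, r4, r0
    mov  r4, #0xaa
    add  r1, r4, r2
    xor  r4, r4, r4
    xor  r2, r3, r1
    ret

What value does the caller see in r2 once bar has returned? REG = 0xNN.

REG = 0xc8

prologue: push r4 -> mem[0xef]=0x50, sp=0xef
body[0] add  r4, r1, #33 -> r4=0xff
body[1] sub  r1, r1, r2 -> r1=0x01
body[2] add  r1, r4, r0 -> r1=0xf0
body[3] mov  r4, #0xaa -> r4=0xaa
body[4] add  r1, r4, r2 -> r1=0x87
body[5] xor  r4, r4, r4 -> r4=0x00
body[6] xor  r2, r3, r1 -> r2=0xc8
epilogue: pop r4=0x50, sp=0xf0
r2 is caller-saved -> body value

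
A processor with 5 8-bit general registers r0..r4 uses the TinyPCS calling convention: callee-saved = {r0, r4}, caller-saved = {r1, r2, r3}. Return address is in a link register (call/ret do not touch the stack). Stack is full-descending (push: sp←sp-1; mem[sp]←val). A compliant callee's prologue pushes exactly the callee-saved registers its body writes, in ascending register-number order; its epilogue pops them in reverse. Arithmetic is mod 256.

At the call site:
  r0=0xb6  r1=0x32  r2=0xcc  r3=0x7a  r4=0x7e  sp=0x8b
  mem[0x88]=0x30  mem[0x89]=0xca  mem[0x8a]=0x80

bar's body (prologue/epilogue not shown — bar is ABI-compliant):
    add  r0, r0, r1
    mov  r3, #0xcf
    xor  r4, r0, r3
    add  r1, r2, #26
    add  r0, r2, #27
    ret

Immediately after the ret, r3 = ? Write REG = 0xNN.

prologue: push r0 -> mem[0x8a]=0xb6, sp=0x8a
prologue: push r4 -> mem[0x89]=0x7e, sp=0x89
body[0] add  r0, r0, r1 -> r0=0xe8
body[1] mov  r3, #0xcf -> r3=0xcf
body[2] xor  r4, r0, r3 -> r4=0x27
body[3] add  r1, r2, #26 -> r1=0xe6
body[4] add  r0, r2, #27 -> r0=0xe7
epilogue: pop r4=0x7e, sp=0x8a
epilogue: pop r0=0xb6, sp=0x8b
r3 is caller-saved -> body value

REG = 0xcf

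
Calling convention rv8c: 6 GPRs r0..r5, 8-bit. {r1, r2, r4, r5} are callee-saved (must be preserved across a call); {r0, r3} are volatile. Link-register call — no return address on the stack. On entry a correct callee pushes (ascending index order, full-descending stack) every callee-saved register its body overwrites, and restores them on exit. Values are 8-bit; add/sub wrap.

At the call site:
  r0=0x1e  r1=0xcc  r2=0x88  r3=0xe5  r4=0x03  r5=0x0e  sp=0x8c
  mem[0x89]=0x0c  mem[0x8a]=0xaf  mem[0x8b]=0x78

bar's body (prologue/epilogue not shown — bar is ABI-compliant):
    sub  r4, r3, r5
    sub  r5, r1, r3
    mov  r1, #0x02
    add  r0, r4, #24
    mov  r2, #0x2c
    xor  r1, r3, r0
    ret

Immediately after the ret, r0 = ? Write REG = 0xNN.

REG = 0xef

prologue: push r1 -> mem[0x8b]=0xcc, sp=0x8b
prologue: push r2 -> mem[0x8a]=0x88, sp=0x8a
prologue: push r4 -> mem[0x89]=0x03, sp=0x89
prologue: push r5 -> mem[0x88]=0x0e, sp=0x88
body[0] sub  r4, r3, r5 -> r4=0xd7
body[1] sub  r5, r1, r3 -> r5=0xe7
body[2] mov  r1, #0x02 -> r1=0x02
body[3] add  r0, r4, #24 -> r0=0xef
body[4] mov  r2, #0x2c -> r2=0x2c
body[5] xor  r1, r3, r0 -> r1=0x0a
epilogue: pop r5=0x0e, sp=0x89
epilogue: pop r4=0x03, sp=0x8a
epilogue: pop r2=0x88, sp=0x8b
epilogue: pop r1=0xcc, sp=0x8c
r0 is caller-saved -> body value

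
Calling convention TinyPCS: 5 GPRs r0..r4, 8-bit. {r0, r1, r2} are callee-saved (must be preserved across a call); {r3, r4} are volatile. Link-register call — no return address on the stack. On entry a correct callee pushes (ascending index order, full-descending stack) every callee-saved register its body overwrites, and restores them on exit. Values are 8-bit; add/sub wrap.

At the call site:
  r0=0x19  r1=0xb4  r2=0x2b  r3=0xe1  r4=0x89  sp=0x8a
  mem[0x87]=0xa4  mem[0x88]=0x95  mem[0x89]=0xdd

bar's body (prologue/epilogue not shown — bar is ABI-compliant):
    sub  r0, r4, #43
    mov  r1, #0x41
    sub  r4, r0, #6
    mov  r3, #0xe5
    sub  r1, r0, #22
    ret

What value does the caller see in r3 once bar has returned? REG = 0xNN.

REG = 0xe5

prologue: push r0 -> mem[0x89]=0x19, sp=0x89
prologue: push r1 -> mem[0x88]=0xb4, sp=0x88
body[0] sub  r0, r4, #43 -> r0=0x5e
body[1] mov  r1, #0x41 -> r1=0x41
body[2] sub  r4, r0, #6 -> r4=0x58
body[3] mov  r3, #0xe5 -> r3=0xe5
body[4] sub  r1, r0, #22 -> r1=0x48
epilogue: pop r1=0xb4, sp=0x89
epilogue: pop r0=0x19, sp=0x8a
r3 is caller-saved -> body value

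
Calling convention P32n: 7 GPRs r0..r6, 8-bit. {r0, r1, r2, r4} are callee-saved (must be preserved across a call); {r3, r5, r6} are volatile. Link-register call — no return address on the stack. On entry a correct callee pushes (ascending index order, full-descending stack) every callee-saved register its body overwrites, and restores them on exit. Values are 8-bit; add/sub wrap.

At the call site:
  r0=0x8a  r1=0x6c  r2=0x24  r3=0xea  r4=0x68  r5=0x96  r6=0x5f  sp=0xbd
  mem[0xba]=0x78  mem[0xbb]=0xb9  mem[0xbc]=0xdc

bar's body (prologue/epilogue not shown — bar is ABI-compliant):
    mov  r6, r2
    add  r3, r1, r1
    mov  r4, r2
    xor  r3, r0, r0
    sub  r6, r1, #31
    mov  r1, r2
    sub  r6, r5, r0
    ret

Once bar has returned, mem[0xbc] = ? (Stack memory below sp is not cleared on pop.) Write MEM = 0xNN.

MEM = 0x6c

prologue: push r1 → mem[0xbc]=0x6c, sp=0xbc
prologue: push r4 → mem[0xbb]=0x68, sp=0xbb
body[0] mov  r6, r2 → r6=0x24
body[1] add  r3, r1, r1 → r3=0xd8
body[2] mov  r4, r2 → r4=0x24
body[3] xor  r3, r0, r0 → r3=0x00
body[4] sub  r6, r1, #31 → r6=0x4d
body[5] mov  r1, r2 → r1=0x24
body[6] sub  r6, r5, r0 → r6=0x0c
epilogue: pop r4=0x68, sp=0xbc
epilogue: pop r1=0x6c, sp=0xbd
prologue pushed ['r1', 'r4'] at ['0xbc', '0xbb']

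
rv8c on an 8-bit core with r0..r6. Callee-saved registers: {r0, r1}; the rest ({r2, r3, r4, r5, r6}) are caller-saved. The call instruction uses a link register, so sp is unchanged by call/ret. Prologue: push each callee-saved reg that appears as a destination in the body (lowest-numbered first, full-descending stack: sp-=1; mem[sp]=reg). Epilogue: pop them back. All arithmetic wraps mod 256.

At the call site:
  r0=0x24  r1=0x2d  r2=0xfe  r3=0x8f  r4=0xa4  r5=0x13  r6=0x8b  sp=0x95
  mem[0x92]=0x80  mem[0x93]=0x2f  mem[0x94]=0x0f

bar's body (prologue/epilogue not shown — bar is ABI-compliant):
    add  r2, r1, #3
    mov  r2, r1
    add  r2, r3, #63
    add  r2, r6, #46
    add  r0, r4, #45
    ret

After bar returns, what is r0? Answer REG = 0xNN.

REG = 0x24

prologue: push r0 -> mem[0x94]=0x24, sp=0x94
body[0] add  r2, r1, #3 -> r2=0x30
body[1] mov  r2, r1 -> r2=0x2d
body[2] add  r2, r3, #63 -> r2=0xce
body[3] add  r2, r6, #46 -> r2=0xb9
body[4] add  r0, r4, #45 -> r0=0xd1
epilogue: pop r0=0x24, sp=0x95
r0 is callee-saved -> restored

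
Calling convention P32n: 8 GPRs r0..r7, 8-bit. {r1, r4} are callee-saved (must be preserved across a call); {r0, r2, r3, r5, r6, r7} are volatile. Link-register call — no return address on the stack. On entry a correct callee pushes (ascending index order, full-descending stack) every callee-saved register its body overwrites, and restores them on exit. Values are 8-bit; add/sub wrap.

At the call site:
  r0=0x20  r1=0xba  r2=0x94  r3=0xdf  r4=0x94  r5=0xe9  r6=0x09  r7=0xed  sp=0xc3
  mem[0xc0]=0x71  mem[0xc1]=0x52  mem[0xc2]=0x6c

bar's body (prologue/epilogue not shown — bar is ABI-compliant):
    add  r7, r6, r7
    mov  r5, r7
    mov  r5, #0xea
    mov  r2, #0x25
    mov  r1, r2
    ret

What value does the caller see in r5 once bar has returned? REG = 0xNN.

prologue: push r1 -> mem[0xc2]=0xba, sp=0xc2
body[0] add  r7, r6, r7 -> r7=0xf6
body[1] mov  r5, r7 -> r5=0xf6
body[2] mov  r5, #0xea -> r5=0xea
body[3] mov  r2, #0x25 -> r2=0x25
body[4] mov  r1, r2 -> r1=0x25
epilogue: pop r1=0xba, sp=0xc3
r5 is caller-saved -> body value

REG = 0xea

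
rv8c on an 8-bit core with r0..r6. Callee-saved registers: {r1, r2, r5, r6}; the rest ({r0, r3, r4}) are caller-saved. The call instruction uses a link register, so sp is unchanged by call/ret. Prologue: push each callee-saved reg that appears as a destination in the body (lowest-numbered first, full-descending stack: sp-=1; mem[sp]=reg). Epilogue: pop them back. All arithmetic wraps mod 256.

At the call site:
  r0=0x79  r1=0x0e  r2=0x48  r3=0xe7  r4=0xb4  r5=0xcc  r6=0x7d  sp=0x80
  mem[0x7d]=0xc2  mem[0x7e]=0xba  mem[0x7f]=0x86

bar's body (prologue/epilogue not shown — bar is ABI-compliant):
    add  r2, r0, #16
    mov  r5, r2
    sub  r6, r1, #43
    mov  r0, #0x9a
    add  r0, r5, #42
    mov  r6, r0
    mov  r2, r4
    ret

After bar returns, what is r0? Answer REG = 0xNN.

REG = 0xb3

prologue: push r2 → mem[0x7f]=0x48, sp=0x7f
prologue: push r5 → mem[0x7e]=0xcc, sp=0x7e
prologue: push r6 → mem[0x7d]=0x7d, sp=0x7d
body[0] add  r2, r0, #16 → r2=0x89
body[1] mov  r5, r2 → r5=0x89
body[2] sub  r6, r1, #43 → r6=0xe3
body[3] mov  r0, #0x9a → r0=0x9a
body[4] add  r0, r5, #42 → r0=0xb3
body[5] mov  r6, r0 → r6=0xb3
body[6] mov  r2, r4 → r2=0xb4
epilogue: pop r6=0x7d, sp=0x7e
epilogue: pop r5=0xcc, sp=0x7f
epilogue: pop r2=0x48, sp=0x80
r0 is caller-saved → body value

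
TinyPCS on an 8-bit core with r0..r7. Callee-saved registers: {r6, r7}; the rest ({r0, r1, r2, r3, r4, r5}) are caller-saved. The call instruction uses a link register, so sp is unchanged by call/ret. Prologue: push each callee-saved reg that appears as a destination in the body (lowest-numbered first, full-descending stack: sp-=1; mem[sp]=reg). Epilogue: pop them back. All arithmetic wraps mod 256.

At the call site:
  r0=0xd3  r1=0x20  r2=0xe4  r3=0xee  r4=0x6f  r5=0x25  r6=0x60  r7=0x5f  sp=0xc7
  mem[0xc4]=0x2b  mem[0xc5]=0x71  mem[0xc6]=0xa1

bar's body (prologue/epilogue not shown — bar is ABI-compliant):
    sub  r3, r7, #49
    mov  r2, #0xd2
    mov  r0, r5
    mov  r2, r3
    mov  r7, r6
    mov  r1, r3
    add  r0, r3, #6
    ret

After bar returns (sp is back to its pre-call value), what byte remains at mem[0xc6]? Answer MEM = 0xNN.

prologue: push r7 → mem[0xc6]=0x5f, sp=0xc6
body[0] sub  r3, r7, #49 → r3=0x2e
body[1] mov  r2, #0xd2 → r2=0xd2
body[2] mov  r0, r5 → r0=0x25
body[3] mov  r2, r3 → r2=0x2e
body[4] mov  r7, r6 → r7=0x60
body[5] mov  r1, r3 → r1=0x2e
body[6] add  r0, r3, #6 → r0=0x34
epilogue: pop r7=0x5f, sp=0xc7
prologue pushed ['r7'] at ['0xc6']

MEM = 0x5f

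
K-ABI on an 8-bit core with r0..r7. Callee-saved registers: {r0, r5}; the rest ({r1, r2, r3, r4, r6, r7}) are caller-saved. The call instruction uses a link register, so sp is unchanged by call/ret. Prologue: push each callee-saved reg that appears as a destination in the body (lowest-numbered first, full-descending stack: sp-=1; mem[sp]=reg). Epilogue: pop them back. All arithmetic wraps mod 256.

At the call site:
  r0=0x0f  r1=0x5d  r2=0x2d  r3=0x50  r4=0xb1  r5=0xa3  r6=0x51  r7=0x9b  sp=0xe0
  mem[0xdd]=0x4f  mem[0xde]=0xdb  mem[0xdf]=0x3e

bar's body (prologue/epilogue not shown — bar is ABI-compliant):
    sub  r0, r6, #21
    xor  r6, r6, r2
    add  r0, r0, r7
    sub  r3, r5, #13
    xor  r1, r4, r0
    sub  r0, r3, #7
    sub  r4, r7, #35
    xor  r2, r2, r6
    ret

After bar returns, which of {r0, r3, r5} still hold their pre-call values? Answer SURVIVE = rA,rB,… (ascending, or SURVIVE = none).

SURVIVE = r0,r5

prologue: push r0 -> mem[0xdf]=0x0f, sp=0xdf
body[0] sub  r0, r6, #21 -> r0=0x3c
body[1] xor  r6, r6, r2 -> r6=0x7c
body[2] add  r0, r0, r7 -> r0=0xd7
body[3] sub  r3, r5, #13 -> r3=0x96
body[4] xor  r1, r4, r0 -> r1=0x66
body[5] sub  r0, r3, #7 -> r0=0x8f
body[6] sub  r4, r7, #35 -> r4=0x78
body[7] xor  r2, r2, r6 -> r2=0x51
epilogue: pop r0=0x0f, sp=0xe0
r0: callee-saved, written=True
r3: caller-saved, written=True
r5: callee-saved, written=False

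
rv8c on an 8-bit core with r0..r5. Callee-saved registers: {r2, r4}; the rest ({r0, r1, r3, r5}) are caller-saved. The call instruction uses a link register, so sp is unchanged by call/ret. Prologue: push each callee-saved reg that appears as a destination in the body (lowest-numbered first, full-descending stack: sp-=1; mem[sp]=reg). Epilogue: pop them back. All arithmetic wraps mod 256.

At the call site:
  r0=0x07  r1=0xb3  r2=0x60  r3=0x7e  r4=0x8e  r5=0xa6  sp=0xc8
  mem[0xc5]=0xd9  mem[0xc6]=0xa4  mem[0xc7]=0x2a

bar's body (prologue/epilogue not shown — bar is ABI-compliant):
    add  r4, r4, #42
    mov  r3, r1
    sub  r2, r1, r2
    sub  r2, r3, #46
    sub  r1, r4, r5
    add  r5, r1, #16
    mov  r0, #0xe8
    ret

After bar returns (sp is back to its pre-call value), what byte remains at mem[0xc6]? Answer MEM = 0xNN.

MEM = 0x8e

prologue: push r2 → mem[0xc7]=0x60, sp=0xc7
prologue: push r4 → mem[0xc6]=0x8e, sp=0xc6
body[0] add  r4, r4, #42 → r4=0xb8
body[1] mov  r3, r1 → r3=0xb3
body[2] sub  r2, r1, r2 → r2=0x53
body[3] sub  r2, r3, #46 → r2=0x85
body[4] sub  r1, r4, r5 → r1=0x12
body[5] add  r5, r1, #16 → r5=0x22
body[6] mov  r0, #0xe8 → r0=0xe8
epilogue: pop r4=0x8e, sp=0xc7
epilogue: pop r2=0x60, sp=0xc8
prologue pushed ['r2', 'r4'] at ['0xc7', '0xc6']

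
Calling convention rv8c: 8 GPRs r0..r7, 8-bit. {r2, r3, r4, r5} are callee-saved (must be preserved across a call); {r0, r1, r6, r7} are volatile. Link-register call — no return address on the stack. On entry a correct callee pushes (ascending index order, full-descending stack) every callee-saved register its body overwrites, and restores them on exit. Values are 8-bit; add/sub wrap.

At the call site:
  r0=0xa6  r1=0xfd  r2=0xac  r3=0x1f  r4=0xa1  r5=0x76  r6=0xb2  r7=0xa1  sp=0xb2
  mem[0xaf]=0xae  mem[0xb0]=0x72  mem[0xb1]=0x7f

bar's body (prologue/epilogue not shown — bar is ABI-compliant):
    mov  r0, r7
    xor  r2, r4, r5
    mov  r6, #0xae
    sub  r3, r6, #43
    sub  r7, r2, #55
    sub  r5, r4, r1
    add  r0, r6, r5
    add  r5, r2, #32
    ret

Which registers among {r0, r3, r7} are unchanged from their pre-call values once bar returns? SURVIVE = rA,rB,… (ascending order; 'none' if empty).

SURVIVE = r3

prologue: push r2 → mem[0xb1]=0xac, sp=0xb1
prologue: push r3 → mem[0xb0]=0x1f, sp=0xb0
prologue: push r5 → mem[0xaf]=0x76, sp=0xaf
body[0] mov  r0, r7 → r0=0xa1
body[1] xor  r2, r4, r5 → r2=0xd7
body[2] mov  r6, #0xae → r6=0xae
body[3] sub  r3, r6, #43 → r3=0x83
body[4] sub  r7, r2, #55 → r7=0xa0
body[5] sub  r5, r4, r1 → r5=0xa4
body[6] add  r0, r6, r5 → r0=0x52
body[7] add  r5, r2, #32 → r5=0xf7
epilogue: pop r5=0x76, sp=0xb0
epilogue: pop r3=0x1f, sp=0xb1
epilogue: pop r2=0xac, sp=0xb2
r0: caller-saved, written=True
r3: callee-saved, written=True
r7: caller-saved, written=True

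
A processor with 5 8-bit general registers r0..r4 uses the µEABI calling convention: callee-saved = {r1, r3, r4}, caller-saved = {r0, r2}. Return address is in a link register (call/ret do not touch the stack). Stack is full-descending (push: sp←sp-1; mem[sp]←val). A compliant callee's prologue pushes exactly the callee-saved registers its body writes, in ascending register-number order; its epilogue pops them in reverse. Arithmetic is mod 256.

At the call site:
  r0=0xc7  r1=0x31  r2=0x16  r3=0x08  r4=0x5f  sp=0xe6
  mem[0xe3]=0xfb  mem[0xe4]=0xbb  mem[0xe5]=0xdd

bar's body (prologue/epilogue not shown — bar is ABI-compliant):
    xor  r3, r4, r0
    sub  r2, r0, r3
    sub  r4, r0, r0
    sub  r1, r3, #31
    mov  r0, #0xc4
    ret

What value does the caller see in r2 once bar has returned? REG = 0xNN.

prologue: push r1 -> mem[0xe5]=0x31, sp=0xe5
prologue: push r3 -> mem[0xe4]=0x08, sp=0xe4
prologue: push r4 -> mem[0xe3]=0x5f, sp=0xe3
body[0] xor  r3, r4, r0 -> r3=0x98
body[1] sub  r2, r0, r3 -> r2=0x2f
body[2] sub  r4, r0, r0 -> r4=0x00
body[3] sub  r1, r3, #31 -> r1=0x79
body[4] mov  r0, #0xc4 -> r0=0xc4
epilogue: pop r4=0x5f, sp=0xe4
epilogue: pop r3=0x08, sp=0xe5
epilogue: pop r1=0x31, sp=0xe6
r2 is caller-saved -> body value

REG = 0x2f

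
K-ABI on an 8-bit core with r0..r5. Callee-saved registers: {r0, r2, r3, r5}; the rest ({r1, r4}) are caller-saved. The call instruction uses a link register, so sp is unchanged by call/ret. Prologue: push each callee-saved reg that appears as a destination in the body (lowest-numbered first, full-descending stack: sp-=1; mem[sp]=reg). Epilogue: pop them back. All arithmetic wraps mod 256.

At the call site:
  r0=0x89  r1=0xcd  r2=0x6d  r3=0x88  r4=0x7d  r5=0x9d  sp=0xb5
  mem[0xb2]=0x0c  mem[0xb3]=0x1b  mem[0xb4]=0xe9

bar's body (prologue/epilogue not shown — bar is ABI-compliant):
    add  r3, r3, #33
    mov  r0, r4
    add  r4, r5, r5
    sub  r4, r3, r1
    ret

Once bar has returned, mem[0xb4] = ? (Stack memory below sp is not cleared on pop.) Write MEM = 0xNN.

prologue: push r0 → mem[0xb4]=0x89, sp=0xb4
prologue: push r3 → mem[0xb3]=0x88, sp=0xb3
body[0] add  r3, r3, #33 → r3=0xa9
body[1] mov  r0, r4 → r0=0x7d
body[2] add  r4, r5, r5 → r4=0x3a
body[3] sub  r4, r3, r1 → r4=0xdc
epilogue: pop r3=0x88, sp=0xb4
epilogue: pop r0=0x89, sp=0xb5
prologue pushed ['r0', 'r3'] at ['0xb4', '0xb3']

MEM = 0x89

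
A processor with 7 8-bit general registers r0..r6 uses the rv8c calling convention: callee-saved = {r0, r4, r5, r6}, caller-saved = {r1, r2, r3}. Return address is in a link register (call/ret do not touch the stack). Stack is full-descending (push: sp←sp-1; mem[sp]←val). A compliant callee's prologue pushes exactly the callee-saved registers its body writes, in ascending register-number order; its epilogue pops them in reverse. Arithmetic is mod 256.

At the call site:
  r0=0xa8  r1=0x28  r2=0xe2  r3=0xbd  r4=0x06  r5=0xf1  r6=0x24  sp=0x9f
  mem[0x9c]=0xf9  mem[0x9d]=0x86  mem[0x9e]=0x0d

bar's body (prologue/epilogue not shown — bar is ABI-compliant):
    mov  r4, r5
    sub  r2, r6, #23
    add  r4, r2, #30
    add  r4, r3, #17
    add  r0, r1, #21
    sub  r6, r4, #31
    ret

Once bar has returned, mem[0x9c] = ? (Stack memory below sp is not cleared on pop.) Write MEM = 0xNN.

prologue: push r0 → mem[0x9e]=0xa8, sp=0x9e
prologue: push r4 → mem[0x9d]=0x06, sp=0x9d
prologue: push r6 → mem[0x9c]=0x24, sp=0x9c
body[0] mov  r4, r5 → r4=0xf1
body[1] sub  r2, r6, #23 → r2=0x0d
body[2] add  r4, r2, #30 → r4=0x2b
body[3] add  r4, r3, #17 → r4=0xce
body[4] add  r0, r1, #21 → r0=0x3d
body[5] sub  r6, r4, #31 → r6=0xaf
epilogue: pop r6=0x24, sp=0x9d
epilogue: pop r4=0x06, sp=0x9e
epilogue: pop r0=0xa8, sp=0x9f
prologue pushed ['r0', 'r4', 'r6'] at ['0x9e', '0x9d', '0x9c']

MEM = 0x24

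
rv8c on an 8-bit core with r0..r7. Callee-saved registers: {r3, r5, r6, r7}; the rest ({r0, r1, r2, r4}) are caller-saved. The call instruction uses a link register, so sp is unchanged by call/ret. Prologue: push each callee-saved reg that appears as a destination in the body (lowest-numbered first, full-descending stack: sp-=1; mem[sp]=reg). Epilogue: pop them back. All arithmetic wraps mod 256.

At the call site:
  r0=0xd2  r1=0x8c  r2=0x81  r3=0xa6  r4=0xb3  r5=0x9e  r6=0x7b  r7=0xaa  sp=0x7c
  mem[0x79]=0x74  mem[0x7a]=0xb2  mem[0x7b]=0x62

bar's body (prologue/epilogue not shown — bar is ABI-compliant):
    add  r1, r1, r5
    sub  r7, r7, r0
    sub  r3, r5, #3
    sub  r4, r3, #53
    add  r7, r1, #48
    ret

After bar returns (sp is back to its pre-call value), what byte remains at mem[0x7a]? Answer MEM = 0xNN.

MEM = 0xaa

prologue: push r3 -> mem[0x7b]=0xa6, sp=0x7b
prologue: push r7 -> mem[0x7a]=0xaa, sp=0x7a
body[0] add  r1, r1, r5 -> r1=0x2a
body[1] sub  r7, r7, r0 -> r7=0xd8
body[2] sub  r3, r5, #3 -> r3=0x9b
body[3] sub  r4, r3, #53 -> r4=0x66
body[4] add  r7, r1, #48 -> r7=0x5a
epilogue: pop r7=0xaa, sp=0x7b
epilogue: pop r3=0xa6, sp=0x7c
prologue pushed ['r3', 'r7'] at ['0x7b', '0x7a']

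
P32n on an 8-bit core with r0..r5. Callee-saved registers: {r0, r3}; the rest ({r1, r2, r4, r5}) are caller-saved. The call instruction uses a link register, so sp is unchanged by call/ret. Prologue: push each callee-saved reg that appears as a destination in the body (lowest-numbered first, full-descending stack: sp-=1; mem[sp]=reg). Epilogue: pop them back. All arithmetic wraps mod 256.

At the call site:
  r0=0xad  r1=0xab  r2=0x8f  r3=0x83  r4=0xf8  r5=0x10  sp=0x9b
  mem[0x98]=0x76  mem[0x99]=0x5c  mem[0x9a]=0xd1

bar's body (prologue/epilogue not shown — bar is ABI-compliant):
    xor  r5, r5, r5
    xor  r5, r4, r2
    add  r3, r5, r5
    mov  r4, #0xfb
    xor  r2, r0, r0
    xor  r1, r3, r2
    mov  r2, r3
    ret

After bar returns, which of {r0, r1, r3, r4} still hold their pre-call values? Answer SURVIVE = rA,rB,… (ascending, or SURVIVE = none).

prologue: push r3 -> mem[0x9a]=0x83, sp=0x9a
body[0] xor  r5, r5, r5 -> r5=0x00
body[1] xor  r5, r4, r2 -> r5=0x77
body[2] add  r3, r5, r5 -> r3=0xee
body[3] mov  r4, #0xfb -> r4=0xfb
body[4] xor  r2, r0, r0 -> r2=0x00
body[5] xor  r1, r3, r2 -> r1=0xee
body[6] mov  r2, r3 -> r2=0xee
epilogue: pop r3=0x83, sp=0x9b
r0: callee-saved, written=False
r1: caller-saved, written=True
r3: callee-saved, written=True
r4: caller-saved, written=True

SURVIVE = r0,r3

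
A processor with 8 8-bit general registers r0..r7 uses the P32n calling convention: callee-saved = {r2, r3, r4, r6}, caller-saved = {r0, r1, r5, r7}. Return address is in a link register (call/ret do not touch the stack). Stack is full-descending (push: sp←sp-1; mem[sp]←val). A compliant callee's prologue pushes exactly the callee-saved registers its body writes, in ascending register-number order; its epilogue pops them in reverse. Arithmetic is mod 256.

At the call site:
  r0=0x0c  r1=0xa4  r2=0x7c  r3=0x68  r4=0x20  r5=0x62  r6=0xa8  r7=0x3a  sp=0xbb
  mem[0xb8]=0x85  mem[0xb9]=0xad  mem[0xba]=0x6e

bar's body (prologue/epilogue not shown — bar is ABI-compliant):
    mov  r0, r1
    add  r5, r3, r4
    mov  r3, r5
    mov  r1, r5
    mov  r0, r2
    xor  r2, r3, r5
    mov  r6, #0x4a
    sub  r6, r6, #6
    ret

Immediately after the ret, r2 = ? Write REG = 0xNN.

prologue: push r2 → mem[0xba]=0x7c, sp=0xba
prologue: push r3 → mem[0xb9]=0x68, sp=0xb9
prologue: push r6 → mem[0xb8]=0xa8, sp=0xb8
body[0] mov  r0, r1 → r0=0xa4
body[1] add  r5, r3, r4 → r5=0x88
body[2] mov  r3, r5 → r3=0x88
body[3] mov  r1, r5 → r1=0x88
body[4] mov  r0, r2 → r0=0x7c
body[5] xor  r2, r3, r5 → r2=0x00
body[6] mov  r6, #0x4a → r6=0x4a
body[7] sub  r6, r6, #6 → r6=0x44
epilogue: pop r6=0xa8, sp=0xb9
epilogue: pop r3=0x68, sp=0xba
epilogue: pop r2=0x7c, sp=0xbb
r2 is callee-saved → restored

REG = 0x7c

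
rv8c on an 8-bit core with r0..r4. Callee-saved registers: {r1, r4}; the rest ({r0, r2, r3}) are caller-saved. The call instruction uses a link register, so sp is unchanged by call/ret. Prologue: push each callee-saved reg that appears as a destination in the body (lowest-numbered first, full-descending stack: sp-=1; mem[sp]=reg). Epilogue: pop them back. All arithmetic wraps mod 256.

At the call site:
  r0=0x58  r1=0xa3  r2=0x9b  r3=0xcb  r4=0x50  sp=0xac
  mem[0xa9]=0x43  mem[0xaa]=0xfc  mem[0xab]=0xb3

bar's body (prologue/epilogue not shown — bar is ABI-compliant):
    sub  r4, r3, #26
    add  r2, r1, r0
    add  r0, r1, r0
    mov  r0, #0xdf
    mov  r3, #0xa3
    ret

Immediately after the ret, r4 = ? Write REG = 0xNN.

REG = 0x50

prologue: push r4 -> mem[0xab]=0x50, sp=0xab
body[0] sub  r4, r3, #26 -> r4=0xb1
body[1] add  r2, r1, r0 -> r2=0xfb
body[2] add  r0, r1, r0 -> r0=0xfb
body[3] mov  r0, #0xdf -> r0=0xdf
body[4] mov  r3, #0xa3 -> r3=0xa3
epilogue: pop r4=0x50, sp=0xac
r4 is callee-saved -> restored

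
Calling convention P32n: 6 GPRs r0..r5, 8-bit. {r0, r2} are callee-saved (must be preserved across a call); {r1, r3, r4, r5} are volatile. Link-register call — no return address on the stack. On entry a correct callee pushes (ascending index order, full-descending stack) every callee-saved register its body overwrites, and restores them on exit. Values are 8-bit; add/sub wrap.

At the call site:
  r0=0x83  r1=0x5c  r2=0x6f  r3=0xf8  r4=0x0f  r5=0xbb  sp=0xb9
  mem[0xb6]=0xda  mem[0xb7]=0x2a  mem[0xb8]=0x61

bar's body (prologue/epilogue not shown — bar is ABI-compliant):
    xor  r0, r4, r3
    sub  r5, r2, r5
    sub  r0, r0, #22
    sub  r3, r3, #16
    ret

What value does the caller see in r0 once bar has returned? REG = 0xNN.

prologue: push r0 → mem[0xb8]=0x83, sp=0xb8
body[0] xor  r0, r4, r3 → r0=0xf7
body[1] sub  r5, r2, r5 → r5=0xb4
body[2] sub  r0, r0, #22 → r0=0xe1
body[3] sub  r3, r3, #16 → r3=0xe8
epilogue: pop r0=0x83, sp=0xb9
r0 is callee-saved → restored

REG = 0x83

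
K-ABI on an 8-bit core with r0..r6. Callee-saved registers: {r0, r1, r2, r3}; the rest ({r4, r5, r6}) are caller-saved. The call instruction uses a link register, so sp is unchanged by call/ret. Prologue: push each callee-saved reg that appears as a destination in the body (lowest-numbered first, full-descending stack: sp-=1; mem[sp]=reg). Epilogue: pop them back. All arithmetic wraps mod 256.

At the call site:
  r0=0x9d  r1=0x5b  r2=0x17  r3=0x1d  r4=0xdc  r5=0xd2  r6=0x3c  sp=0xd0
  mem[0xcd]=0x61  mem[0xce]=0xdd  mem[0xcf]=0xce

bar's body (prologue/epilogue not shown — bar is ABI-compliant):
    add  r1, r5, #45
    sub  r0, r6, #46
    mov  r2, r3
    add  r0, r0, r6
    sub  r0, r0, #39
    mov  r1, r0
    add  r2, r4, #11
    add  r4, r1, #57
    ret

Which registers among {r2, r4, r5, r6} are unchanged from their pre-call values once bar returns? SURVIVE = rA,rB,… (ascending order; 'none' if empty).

SURVIVE = r2,r5,r6

prologue: push r0 → mem[0xcf]=0x9d, sp=0xcf
prologue: push r1 → mem[0xce]=0x5b, sp=0xce
prologue: push r2 → mem[0xcd]=0x17, sp=0xcd
body[0] add  r1, r5, #45 → r1=0xff
body[1] sub  r0, r6, #46 → r0=0x0e
body[2] mov  r2, r3 → r2=0x1d
body[3] add  r0, r0, r6 → r0=0x4a
body[4] sub  r0, r0, #39 → r0=0x23
body[5] mov  r1, r0 → r1=0x23
body[6] add  r2, r4, #11 → r2=0xe7
body[7] add  r4, r1, #57 → r4=0x5c
epilogue: pop r2=0x17, sp=0xce
epilogue: pop r1=0x5b, sp=0xcf
epilogue: pop r0=0x9d, sp=0xd0
r2: callee-saved, written=True
r4: caller-saved, written=True
r5: caller-saved, written=False
r6: caller-saved, written=False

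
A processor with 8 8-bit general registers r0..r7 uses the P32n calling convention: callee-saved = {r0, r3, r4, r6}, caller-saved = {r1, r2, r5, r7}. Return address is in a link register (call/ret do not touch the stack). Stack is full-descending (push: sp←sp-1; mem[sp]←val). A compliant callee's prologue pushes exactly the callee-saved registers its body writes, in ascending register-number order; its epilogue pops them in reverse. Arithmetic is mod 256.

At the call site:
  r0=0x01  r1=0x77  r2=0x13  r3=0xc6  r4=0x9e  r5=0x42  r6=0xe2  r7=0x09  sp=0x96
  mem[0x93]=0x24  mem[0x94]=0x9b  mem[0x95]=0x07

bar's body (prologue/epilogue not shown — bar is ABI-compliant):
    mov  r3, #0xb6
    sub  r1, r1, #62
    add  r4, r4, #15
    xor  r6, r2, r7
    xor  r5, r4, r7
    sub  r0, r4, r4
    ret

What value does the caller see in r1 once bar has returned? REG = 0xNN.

prologue: push r0 → mem[0x95]=0x01, sp=0x95
prologue: push r3 → mem[0x94]=0xc6, sp=0x94
prologue: push r4 → mem[0x93]=0x9e, sp=0x93
prologue: push r6 → mem[0x92]=0xe2, sp=0x92
body[0] mov  r3, #0xb6 → r3=0xb6
body[1] sub  r1, r1, #62 → r1=0x39
body[2] add  r4, r4, #15 → r4=0xad
body[3] xor  r6, r2, r7 → r6=0x1a
body[4] xor  r5, r4, r7 → r5=0xa4
body[5] sub  r0, r4, r4 → r0=0x00
epilogue: pop r6=0xe2, sp=0x93
epilogue: pop r4=0x9e, sp=0x94
epilogue: pop r3=0xc6, sp=0x95
epilogue: pop r0=0x01, sp=0x96
r1 is caller-saved → body value

REG = 0x39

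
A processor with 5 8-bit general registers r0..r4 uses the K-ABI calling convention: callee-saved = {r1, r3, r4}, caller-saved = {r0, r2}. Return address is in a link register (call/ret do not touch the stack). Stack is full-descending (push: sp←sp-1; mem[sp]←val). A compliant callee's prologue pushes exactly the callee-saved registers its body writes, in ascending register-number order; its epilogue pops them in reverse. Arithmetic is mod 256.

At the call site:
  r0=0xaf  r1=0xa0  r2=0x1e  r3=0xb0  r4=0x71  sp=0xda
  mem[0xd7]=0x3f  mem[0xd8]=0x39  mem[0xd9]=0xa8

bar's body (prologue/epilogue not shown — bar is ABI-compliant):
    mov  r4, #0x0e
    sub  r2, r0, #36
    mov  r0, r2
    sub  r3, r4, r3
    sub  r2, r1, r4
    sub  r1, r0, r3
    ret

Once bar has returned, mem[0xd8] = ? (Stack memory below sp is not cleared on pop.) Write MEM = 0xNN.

prologue: push r1 → mem[0xd9]=0xa0, sp=0xd9
prologue: push r3 → mem[0xd8]=0xb0, sp=0xd8
prologue: push r4 → mem[0xd7]=0x71, sp=0xd7
body[0] mov  r4, #0x0e → r4=0x0e
body[1] sub  r2, r0, #36 → r2=0x8b
body[2] mov  r0, r2 → r0=0x8b
body[3] sub  r3, r4, r3 → r3=0x5e
body[4] sub  r2, r1, r4 → r2=0x92
body[5] sub  r1, r0, r3 → r1=0x2d
epilogue: pop r4=0x71, sp=0xd8
epilogue: pop r3=0xb0, sp=0xd9
epilogue: pop r1=0xa0, sp=0xda
prologue pushed ['r1', 'r3', 'r4'] at ['0xd9', '0xd8', '0xd7']

MEM = 0xb0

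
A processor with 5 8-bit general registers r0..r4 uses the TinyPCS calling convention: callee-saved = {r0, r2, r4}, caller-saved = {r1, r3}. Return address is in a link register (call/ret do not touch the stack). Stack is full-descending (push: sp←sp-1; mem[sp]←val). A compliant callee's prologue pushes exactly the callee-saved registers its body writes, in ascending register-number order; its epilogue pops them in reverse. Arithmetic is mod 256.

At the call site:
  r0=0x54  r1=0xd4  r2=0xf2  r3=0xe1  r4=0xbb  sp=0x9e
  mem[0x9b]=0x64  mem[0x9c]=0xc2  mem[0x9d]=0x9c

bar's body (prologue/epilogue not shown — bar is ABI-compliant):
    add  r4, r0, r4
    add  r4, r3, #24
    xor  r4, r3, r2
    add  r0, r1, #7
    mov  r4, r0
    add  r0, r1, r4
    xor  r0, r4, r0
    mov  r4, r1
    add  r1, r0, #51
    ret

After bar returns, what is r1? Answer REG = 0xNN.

prologue: push r0 -> mem[0x9d]=0x54, sp=0x9d
prologue: push r4 -> mem[0x9c]=0xbb, sp=0x9c
body[0] add  r4, r0, r4 -> r4=0x0f
body[1] add  r4, r3, #24 -> r4=0xf9
body[2] xor  r4, r3, r2 -> r4=0x13
body[3] add  r0, r1, #7 -> r0=0xdb
body[4] mov  r4, r0 -> r4=0xdb
body[5] add  r0, r1, r4 -> r0=0xaf
body[6] xor  r0, r4, r0 -> r0=0x74
body[7] mov  r4, r1 -> r4=0xd4
body[8] add  r1, r0, #51 -> r1=0xa7
epilogue: pop r4=0xbb, sp=0x9d
epilogue: pop r0=0x54, sp=0x9e
r1 is caller-saved -> body value

REG = 0xa7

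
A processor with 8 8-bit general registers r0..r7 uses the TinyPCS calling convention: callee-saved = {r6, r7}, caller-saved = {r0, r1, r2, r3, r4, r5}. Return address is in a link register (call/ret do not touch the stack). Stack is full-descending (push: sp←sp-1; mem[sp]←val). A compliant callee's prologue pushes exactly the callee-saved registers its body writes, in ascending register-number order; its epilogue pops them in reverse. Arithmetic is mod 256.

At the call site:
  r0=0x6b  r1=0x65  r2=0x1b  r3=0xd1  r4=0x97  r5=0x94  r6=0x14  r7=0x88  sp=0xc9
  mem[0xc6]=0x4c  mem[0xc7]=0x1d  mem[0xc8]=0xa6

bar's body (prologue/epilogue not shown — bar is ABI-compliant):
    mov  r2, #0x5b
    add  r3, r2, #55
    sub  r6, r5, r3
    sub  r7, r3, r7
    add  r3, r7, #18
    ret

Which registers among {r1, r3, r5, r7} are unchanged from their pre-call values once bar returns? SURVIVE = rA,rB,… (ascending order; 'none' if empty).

SURVIVE = r1,r5,r7

prologue: push r6 -> mem[0xc8]=0x14, sp=0xc8
prologue: push r7 -> mem[0xc7]=0x88, sp=0xc7
body[0] mov  r2, #0x5b -> r2=0x5b
body[1] add  r3, r2, #55 -> r3=0x92
body[2] sub  r6, r5, r3 -> r6=0x02
body[3] sub  r7, r3, r7 -> r7=0x0a
body[4] add  r3, r7, #18 -> r3=0x1c
epilogue: pop r7=0x88, sp=0xc8
epilogue: pop r6=0x14, sp=0xc9
r1: caller-saved, written=False
r3: caller-saved, written=True
r5: caller-saved, written=False
r7: callee-saved, written=True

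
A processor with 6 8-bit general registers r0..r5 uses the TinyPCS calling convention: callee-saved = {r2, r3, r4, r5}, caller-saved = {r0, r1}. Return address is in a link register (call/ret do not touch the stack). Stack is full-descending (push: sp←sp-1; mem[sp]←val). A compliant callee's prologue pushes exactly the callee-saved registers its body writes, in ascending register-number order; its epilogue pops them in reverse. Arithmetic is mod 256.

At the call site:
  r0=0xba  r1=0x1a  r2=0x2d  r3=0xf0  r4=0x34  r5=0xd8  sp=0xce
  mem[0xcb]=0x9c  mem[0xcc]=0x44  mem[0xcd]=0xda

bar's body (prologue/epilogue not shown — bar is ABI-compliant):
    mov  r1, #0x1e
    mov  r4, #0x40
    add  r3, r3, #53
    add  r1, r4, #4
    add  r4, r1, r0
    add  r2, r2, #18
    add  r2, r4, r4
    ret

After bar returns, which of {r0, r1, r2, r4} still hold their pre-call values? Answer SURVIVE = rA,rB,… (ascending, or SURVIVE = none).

prologue: push r2 → mem[0xcd]=0x2d, sp=0xcd
prologue: push r3 → mem[0xcc]=0xf0, sp=0xcc
prologue: push r4 → mem[0xcb]=0x34, sp=0xcb
body[0] mov  r1, #0x1e → r1=0x1e
body[1] mov  r4, #0x40 → r4=0x40
body[2] add  r3, r3, #53 → r3=0x25
body[3] add  r1, r4, #4 → r1=0x44
body[4] add  r4, r1, r0 → r4=0xfe
body[5] add  r2, r2, #18 → r2=0x3f
body[6] add  r2, r4, r4 → r2=0xfc
epilogue: pop r4=0x34, sp=0xcc
epilogue: pop r3=0xf0, sp=0xcd
epilogue: pop r2=0x2d, sp=0xce
r0: caller-saved, written=False
r1: caller-saved, written=True
r2: callee-saved, written=True
r4: callee-saved, written=True

SURVIVE = r0,r2,r4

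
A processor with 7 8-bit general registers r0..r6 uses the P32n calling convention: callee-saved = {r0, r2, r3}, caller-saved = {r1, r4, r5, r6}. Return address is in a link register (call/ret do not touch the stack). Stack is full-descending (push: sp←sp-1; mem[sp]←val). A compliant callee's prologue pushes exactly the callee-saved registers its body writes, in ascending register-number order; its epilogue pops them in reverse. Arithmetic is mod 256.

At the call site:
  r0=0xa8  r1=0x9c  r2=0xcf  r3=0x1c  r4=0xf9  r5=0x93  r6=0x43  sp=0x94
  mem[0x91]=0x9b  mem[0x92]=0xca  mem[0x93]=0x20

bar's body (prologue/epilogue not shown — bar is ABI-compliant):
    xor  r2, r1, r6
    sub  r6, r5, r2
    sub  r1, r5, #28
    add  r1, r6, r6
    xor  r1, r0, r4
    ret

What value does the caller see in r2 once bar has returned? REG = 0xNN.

REG = 0xcf

prologue: push r2 → mem[0x93]=0xcf, sp=0x93
body[0] xor  r2, r1, r6 → r2=0xdf
body[1] sub  r6, r5, r2 → r6=0xb4
body[2] sub  r1, r5, #28 → r1=0x77
body[3] add  r1, r6, r6 → r1=0x68
body[4] xor  r1, r0, r4 → r1=0x51
epilogue: pop r2=0xcf, sp=0x94
r2 is callee-saved → restored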